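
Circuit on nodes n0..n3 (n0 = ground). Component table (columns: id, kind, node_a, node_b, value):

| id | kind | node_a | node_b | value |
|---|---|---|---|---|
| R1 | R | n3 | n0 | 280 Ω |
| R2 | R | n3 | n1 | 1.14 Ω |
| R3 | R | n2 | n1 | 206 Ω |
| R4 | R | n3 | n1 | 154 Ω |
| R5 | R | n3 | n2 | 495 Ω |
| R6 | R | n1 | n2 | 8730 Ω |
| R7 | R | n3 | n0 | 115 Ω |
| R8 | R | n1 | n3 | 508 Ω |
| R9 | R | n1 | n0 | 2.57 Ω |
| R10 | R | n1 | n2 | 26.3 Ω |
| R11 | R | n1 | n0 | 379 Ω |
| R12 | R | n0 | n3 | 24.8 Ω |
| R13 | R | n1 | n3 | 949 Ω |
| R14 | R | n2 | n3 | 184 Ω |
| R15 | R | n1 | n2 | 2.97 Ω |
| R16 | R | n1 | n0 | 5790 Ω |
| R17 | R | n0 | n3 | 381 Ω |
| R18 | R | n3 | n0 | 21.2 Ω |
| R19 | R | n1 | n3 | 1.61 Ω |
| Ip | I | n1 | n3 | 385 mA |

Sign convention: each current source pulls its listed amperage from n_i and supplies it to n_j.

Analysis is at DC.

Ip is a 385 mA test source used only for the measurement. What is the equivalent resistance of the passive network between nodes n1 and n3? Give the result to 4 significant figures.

R_eq = 0.6264 Ω

Apply KCL at each of the 3 non-ground nodes and solve the resulting linear system.
Node n1: branches {R2, R3, R4, R6, R8, R9, R10, R11, R13, R15, R16, R19, Ip} → V_1 = -0.04996
Node n2: branches {R3, R5, R6, R10, R14, R15} → V_2 = -0.04531
Node n3: branches {R1, R2, R4, R5, R7, R8, R12, R13, R14, R17, R18, R19, Ip} → V_3 = 0.1912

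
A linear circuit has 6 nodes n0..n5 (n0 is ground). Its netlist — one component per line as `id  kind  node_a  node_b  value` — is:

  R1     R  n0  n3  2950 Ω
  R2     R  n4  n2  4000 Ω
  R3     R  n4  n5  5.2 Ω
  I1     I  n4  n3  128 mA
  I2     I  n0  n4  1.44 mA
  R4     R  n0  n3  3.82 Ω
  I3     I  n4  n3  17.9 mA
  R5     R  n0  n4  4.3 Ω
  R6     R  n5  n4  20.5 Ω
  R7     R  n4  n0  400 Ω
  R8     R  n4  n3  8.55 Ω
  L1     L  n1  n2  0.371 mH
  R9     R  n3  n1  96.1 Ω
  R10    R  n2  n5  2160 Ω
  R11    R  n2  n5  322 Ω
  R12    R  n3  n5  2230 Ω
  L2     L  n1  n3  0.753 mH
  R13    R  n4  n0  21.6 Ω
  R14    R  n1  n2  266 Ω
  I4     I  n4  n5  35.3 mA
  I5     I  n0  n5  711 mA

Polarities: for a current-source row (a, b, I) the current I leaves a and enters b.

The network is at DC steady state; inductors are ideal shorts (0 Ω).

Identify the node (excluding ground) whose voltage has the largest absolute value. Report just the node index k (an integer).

Element admittances at DC:
  Y(R1) = 0.0003390 S between n0,n3
  Y(R2) = 0.0002500 S between n4,n2
  Y(R3) = 0.1923 S between n4,n5
  I1: injects 0.128 A into n3 (from n4)
  I2: injects 0.00144 A into n4 (from n0)
  Y(R4) = 0.2618 S between n0,n3
  I3: injects 0.0179 A into n3 (from n4)
  Y(R5) = 0.2326 S between n0,n4
  Y(R6) = 0.04878 S between n5,n4
  Y(R7) = 0.002500 S between n4,n0
  Y(R8) = 0.1170 S between n4,n3
  L1: short n1↔n2 (DC inductor)
  Y(R9) = 0.01041 S between n3,n1
  Y(R10) = 0.0004630 S between n2,n5
  Y(R11) = 0.003106 S between n2,n5
  Y(R12) = 0.0004484 S between n3,n5
  L2: short n1↔n3 (DC inductor)
  Y(R13) = 0.04630 S between n4,n0
  Y(R14) = 0.003759 S between n1,n2
  I4: injects 0.0353 A into n5 (from n4)
  I5: injects 0.711 A into n5 (from n0)
Assemble and solve the 7×7 MNA system:
  V(n1)=0.9371  V(n2)=0.9371  V(n3)=0.9371  V(n4)=1.659  V(n5)=4.692
  i(L1)=-0.01358  i(L2)=0.01358

5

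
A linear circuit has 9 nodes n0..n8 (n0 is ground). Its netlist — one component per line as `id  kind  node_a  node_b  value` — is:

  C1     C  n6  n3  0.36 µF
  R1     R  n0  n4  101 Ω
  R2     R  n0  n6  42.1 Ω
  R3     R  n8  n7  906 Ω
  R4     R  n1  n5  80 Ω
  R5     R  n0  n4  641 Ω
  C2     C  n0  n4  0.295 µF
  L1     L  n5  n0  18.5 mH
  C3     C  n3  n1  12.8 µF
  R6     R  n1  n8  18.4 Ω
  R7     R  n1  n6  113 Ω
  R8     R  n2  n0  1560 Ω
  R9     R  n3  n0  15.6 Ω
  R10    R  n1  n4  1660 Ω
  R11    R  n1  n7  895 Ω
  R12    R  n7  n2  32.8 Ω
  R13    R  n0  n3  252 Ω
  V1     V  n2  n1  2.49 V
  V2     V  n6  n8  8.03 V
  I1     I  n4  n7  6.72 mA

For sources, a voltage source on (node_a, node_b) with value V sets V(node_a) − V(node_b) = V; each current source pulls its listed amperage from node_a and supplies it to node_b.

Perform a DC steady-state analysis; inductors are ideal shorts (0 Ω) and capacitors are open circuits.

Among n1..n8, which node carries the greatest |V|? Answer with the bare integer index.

8

Apply KCL at each of the 8 non-ground nodes and solve the resulting linear system.
Node n1: branches {R4, C3, R6, R7, R10, R11, V1} → V_1 = -3.737
Node n2: branches {R8, R12, V1} → V_2 = -1.247
Node n3: branches {C1, C3, R9, R13} → V_3 = 0.000
Node n4: branches {R1, R5, C2, R10, I1} → V_4 = -0.7437
Node n5: branches {R4, L1} → V_5 = 0.000
Node n6: branches {C1, R2, R7, V2} → V_6 = 2.359
Node n7: branches {R3, R11, R12, I1} → V_7 = -1.276
Node n8: branches {R3, R6, V2} → V_8 = -5.671
Source currents: i(L1)=-0.04671, i(V1)=-8.204e-05, i(V2)=-0.1100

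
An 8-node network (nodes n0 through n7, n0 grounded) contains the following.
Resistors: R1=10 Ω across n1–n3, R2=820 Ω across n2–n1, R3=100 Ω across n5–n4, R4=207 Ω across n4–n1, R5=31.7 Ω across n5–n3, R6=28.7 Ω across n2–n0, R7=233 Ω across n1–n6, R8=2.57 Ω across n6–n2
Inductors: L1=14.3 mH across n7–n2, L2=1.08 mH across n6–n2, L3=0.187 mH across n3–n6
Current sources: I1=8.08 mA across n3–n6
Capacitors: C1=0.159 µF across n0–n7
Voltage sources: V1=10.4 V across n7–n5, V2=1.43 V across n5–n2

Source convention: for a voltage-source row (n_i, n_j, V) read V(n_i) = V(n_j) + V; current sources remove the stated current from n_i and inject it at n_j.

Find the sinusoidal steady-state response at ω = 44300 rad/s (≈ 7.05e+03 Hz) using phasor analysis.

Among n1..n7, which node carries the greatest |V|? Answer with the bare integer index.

MNA unknowns: 7 node voltages V₁..V_7 plus 2 source currents (V1, V2)
R1: Y=0.1000+0.000j on G[1,3]
R2: Y=0.001220+0.000j on G[2,1]
L1: Y=0.000-0.001579j on G[7,2]
L2: Y=0.000-0.02090j on G[6,2]
R3: Y=0.01000+0.000j on G[5,4]
R4: Y=0.004831+0.000j on G[4,1]
R5: Y=0.03155+0.000j on G[5,3]
I1: z[3]−=0.00808, z[6]+=0.00808
R6: Y=0.03484+0.000j on G[2,0]
R7: Y=0.004292+0.000j on G[1,6]
L3: Y=0.000-0.1207j on G[3,6]
C1: Y=0.000+0.007044j on G[0,7]
R8: Y=0.3891+0.000j on G[6,2]
V1: row V7−V5=10.4, i_V1 at 7,5
V2: row V5−V2=1.43, i_V2 at 5,2
solve → V1=-0.2360-2.057j, V2=-0.4645-2.298j, V3=-0.2673-2.035j, V4=0.5741-2.219j, V5=0.9655-2.298j, V6=-0.3542-2.316j, V7=11.37-2.298j
aux → i_V1=-0.01618-0.06138j, i_V2=-0.05899-0.05230j

7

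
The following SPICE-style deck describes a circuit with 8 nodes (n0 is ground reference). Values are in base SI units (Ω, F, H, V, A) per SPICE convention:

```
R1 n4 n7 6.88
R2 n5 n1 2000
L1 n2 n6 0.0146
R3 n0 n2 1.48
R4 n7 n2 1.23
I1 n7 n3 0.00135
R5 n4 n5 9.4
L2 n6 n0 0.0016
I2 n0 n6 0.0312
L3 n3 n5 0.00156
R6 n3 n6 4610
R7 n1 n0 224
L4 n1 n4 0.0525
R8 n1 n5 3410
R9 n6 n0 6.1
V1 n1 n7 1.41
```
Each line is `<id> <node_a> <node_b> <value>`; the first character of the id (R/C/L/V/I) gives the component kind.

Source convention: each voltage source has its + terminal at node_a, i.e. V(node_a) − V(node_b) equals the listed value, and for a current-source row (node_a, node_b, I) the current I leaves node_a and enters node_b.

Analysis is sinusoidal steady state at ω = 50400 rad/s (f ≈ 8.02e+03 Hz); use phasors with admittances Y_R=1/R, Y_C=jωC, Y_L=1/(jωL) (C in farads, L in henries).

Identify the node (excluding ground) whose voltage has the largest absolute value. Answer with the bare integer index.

1

MNA unknowns: 7 node voltages V₁..V_7 plus 1 source current (V1)
R1: Y=0.1453+0.000j on G[4,7]
R2: Y=0.0005000+0.000j on G[5,1]
L1: Y=0.000-0.001359j on G[2,6]
R3: Y=0.6757+0.000j on G[0,2]
R4: Y=0.8130+0.000j on G[7,2]
I1: z[7]−=0.00135, z[3]+=0.00135
R5: Y=0.1064+0.000j on G[4,5]
L2: Y=0.000-0.01240j on G[6,0]
I2: z[0]−=0.0312, z[6]+=0.0312
L3: Y=0.000-0.01272j on G[3,5]
R6: Y=0.0002169+0.000j on G[3,6]
R7: Y=0.004464+0.000j on G[1,0]
L4: Y=0.000-0.0003779j on G[1,4]
R8: Y=0.0002933+0.000j on G[1,5]
R9: Y=0.1639+0.000j on G[6,0]
V1: row V1−V7=1.41, i_V1 at 1,7
solve → V1=1.393-0.0004447j, V2=-0.009120-0.0004235j, V3=0.02504+0.1046j, V4=0.0002908-0.004178j, V5=0.02353-0.004329j, V6=0.1888+0.01604j, V7=-0.01673-0.0004447j
aux → i_V1=-0.007308+0.0005254j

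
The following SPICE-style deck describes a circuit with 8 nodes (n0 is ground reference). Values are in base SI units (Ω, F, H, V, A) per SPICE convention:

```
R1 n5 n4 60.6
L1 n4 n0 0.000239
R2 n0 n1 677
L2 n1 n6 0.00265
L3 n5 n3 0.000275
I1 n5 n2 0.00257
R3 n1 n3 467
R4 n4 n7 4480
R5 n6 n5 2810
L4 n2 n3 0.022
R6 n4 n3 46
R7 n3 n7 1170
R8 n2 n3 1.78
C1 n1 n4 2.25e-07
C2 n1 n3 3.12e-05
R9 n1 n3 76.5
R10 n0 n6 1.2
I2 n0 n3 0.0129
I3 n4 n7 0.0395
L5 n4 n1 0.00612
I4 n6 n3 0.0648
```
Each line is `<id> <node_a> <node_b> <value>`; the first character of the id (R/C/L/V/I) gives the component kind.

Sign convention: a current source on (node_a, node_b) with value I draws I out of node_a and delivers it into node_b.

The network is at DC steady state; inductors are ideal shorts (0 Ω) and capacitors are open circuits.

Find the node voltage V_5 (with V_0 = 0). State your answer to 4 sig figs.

Apply KCL at each of the 7 non-ground nodes and solve the resulting linear system.
Node n1: branches {R2, L2, R3, C1, C2, R9, L5} → V_1 = 0.000
Node n2: branches {I1, L4, R8} → V_2 = 2.019
Node n3: branches {L3, R3, L4, R6, R7, R8, C2, R9, I2, I4} → V_3 = 2.019
Node n4: branches {R1, L1, R4, R6, C1, I3, L5} → V_4 = 0.000
Node n5: branches {R1, L3, I1, R5} → V_5 = 2.019
Node n6: branches {L2, R5, R10, I4} → V_6 = 0.000
Node n7: branches {R4, R7, I3} → V_7 = 38.25
Source currents: i(L1)=0.01290, i(L2)=0.06408, i(L3)=-0.03661, i(L4)=0.002570, i(L5)=0.03336

2.019 V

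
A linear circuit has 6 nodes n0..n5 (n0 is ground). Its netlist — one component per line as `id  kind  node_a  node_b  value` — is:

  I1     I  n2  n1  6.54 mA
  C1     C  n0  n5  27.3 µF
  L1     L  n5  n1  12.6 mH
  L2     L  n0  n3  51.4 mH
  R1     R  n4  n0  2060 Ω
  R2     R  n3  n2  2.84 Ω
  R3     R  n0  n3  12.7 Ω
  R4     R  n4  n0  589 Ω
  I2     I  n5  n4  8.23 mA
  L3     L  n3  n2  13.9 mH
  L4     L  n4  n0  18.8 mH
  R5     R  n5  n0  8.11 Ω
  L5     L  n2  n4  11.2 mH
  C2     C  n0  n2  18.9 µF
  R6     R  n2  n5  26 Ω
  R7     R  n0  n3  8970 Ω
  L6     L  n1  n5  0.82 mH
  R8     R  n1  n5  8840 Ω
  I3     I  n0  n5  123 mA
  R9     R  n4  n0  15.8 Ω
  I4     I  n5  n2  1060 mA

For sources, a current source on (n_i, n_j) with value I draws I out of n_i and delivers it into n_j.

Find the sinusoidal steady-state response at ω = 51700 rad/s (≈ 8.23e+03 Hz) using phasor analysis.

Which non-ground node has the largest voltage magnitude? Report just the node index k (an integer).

Apply KCL at each of the 5 non-ground nodes and solve the resulting linear system.
Node n1: branches {I1, L1, L6, R8} → V_1 = -0.1022+0.9098j
Node n2: branches {I1, R2, L3, L5, C2, R6, I4} → V_2 = 0.1375-1.062j
Node n3: branches {L2, R2, R3, L3, R7} → V_3 = 0.1125-0.8675j
Node n4: branches {R1, R4, I2, L4, L5, R9} → V_4 = 0.09767+0.0004849j
Node n5: branches {C1, L1, I2, R5, R6, L6, R8, I3, I4} → V_5 = -0.1034+0.6495j

2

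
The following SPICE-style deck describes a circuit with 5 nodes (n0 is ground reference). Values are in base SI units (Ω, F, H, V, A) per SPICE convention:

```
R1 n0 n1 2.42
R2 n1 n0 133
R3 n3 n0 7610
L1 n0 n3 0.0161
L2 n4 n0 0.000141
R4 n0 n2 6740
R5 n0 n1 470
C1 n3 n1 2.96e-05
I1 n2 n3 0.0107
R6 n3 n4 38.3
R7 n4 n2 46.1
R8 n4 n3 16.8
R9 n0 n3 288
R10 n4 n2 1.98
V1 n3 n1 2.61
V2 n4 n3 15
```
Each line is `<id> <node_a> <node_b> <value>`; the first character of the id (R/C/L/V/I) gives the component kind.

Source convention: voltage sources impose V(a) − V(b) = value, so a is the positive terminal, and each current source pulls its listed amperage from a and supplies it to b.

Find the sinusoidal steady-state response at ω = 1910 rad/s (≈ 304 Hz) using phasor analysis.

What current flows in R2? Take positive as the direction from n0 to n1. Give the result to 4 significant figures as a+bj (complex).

MNA unknowns: 4 node voltages V₁..V_4 plus 2 source currents (V1, V2)
R1: Y=0.4132+0.000j on G[0,1]
R2: Y=0.007519+0.000j on G[1,0]
R3: Y=0.0001314+0.000j on G[3,0]
L1: Y=0.000-0.03252j on G[0,3]
L2: Y=0.000-3.713j on G[4,0]
R4: Y=0.0001484+0.000j on G[0,2]
R5: Y=0.002128+0.000j on G[0,1]
C1: Y=0.000+0.05654j on G[3,1]
I1: z[2]−=0.0107, z[3]+=0.0107
R6: Y=0.02611+0.000j on G[3,4]
R7: Y=0.02169+0.000j on G[4,2]
R8: Y=0.05952+0.000j on G[4,3]
R9: Y=0.003472+0.000j on G[0,3]
R10: Y=0.5051+0.000j on G[4,2]
V1: row V3−V1=2.61, i_V1 at 3,1
V2: row V4−V3=15, i_V2 at 4,3
solve → V1=-17.26+1.962j, V2=0.3333+1.962j, V3=-14.65+1.962j, V4=0.3537+1.962j
aux → i_V1=-7.297+0.6822j, i_V2=-8.581+1.313j

0.1297-0.01475j A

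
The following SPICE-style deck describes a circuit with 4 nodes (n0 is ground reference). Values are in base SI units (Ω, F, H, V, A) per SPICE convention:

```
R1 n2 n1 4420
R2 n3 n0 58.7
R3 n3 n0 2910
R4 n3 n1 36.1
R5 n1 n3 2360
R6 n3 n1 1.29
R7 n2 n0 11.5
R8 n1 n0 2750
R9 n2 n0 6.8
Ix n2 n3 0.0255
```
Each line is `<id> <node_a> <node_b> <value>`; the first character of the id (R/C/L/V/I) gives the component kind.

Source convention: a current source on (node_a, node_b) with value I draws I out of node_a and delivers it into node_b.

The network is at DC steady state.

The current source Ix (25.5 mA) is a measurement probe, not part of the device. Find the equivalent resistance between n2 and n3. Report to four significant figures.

MNA unknowns: 3 node voltages V₁..V_3
R1: Y=0.0002262 on G[2,1]
R2: Y=0.01704 on G[3,0]
R3: Y=0.0003436 on G[3,0]
R4: Y=0.02770 on G[3,1]
R5: Y=0.0004237 on G[1,3]
R6: Y=0.7752 on G[3,1]
R7: Y=0.08696 on G[2,0]
R8: Y=0.0003636 on G[1,0]
R9: Y=0.1471 on G[2,0]
Ix: z[2]−=0.0255, z[3]+=0.0255
solve → V1=1.417, V2=-0.1075, V3=1.418

R_eq = 59.81 Ω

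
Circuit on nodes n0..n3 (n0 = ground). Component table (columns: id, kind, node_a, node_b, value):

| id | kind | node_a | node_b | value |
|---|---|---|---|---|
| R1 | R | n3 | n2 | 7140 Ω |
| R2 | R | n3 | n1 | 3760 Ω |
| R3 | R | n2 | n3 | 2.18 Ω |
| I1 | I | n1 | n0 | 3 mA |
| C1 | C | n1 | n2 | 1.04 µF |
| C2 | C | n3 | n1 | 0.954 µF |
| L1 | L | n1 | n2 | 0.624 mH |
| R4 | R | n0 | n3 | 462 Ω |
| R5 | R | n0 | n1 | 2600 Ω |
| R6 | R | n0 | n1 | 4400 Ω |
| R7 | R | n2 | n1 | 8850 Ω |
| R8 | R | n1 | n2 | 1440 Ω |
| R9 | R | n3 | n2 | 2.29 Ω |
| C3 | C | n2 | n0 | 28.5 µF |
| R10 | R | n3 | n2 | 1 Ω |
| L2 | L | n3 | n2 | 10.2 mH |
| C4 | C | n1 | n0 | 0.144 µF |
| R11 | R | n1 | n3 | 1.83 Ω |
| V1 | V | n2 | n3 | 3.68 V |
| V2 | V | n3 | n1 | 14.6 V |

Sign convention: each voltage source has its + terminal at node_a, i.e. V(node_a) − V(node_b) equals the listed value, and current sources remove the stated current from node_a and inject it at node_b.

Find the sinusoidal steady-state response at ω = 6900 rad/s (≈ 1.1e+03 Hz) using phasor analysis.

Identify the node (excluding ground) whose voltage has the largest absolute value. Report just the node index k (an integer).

1

Apply KCL at each of the 3 non-ground nodes and solve the resulting linear system.
Node n1: branches {R2, I1, C1, C2, L1, R5, R6, R7, R8, C4, R11, V2} → V_1 = -18.19-0.08041j
Node n2: branches {R1, R3, C1, L1, R7, R8, R9, C3, R10, L2, V1} → V_2 = 0.09303-0.08041j
Node n3: branches {R1, R2, R3, C2, R4, R9, R10, L2, R11, V1, V2} → V_3 = -3.587-0.08041j
Source currents: i(V1)=-7.006+4.148j, i(V2)=-8.005+4.000j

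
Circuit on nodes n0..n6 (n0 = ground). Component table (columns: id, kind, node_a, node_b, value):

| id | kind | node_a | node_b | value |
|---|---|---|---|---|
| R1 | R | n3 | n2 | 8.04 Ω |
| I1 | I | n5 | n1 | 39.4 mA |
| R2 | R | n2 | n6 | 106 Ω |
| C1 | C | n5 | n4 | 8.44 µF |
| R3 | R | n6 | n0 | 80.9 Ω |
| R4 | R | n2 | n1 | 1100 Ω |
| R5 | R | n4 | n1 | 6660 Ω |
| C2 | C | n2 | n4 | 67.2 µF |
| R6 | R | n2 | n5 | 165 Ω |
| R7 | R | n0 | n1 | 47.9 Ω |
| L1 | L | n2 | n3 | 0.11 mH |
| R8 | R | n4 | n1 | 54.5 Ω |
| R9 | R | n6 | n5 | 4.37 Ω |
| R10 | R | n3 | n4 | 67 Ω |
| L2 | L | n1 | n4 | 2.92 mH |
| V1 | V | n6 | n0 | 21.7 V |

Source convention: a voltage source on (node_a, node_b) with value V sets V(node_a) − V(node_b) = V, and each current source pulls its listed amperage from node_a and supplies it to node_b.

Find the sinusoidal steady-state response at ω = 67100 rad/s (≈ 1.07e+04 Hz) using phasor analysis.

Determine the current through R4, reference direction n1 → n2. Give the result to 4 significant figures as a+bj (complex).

MNA unknowns: 6 node voltages V₁..V_6 plus 1 source current (V1)
R1: Y=0.1244+0.000j on G[3,2]
I1: z[5]−=0.0394, z[1]+=0.0394
R2: Y=0.009434+0.000j on G[2,6]
C1: Y=0.000+0.5663j on G[5,4]
R3: Y=0.01236+0.000j on G[6,0]
R4: Y=0.0009091+0.000j on G[2,1]
R5: Y=0.0001502+0.000j on G[4,1]
C2: Y=0.000+4.509j on G[2,4]
R6: Y=0.006061+0.000j on G[2,5]
R7: Y=0.02088+0.000j on G[0,1]
L1: Y=0.000-0.1355j on G[2,3]
R8: Y=0.01835+0.000j on G[4,1]
R9: Y=0.2288+0.000j on G[6,5]
R10: Y=0.01493+0.000j on G[3,4]
L2: Y=0.000-0.005104j on G[1,4]
V1: row V6−V0=21.7, i_V1 at 6,0
solve → V1=11.15-1.022j, V2=20.75+0.4026j, V3=20.75+0.4027j, V4=20.75+0.4026j, V5=20.72+0.07660j, V6=21.70+0.000j
aux → i_V1=-0.5011+0.02133j

-0.008721-0.001295j A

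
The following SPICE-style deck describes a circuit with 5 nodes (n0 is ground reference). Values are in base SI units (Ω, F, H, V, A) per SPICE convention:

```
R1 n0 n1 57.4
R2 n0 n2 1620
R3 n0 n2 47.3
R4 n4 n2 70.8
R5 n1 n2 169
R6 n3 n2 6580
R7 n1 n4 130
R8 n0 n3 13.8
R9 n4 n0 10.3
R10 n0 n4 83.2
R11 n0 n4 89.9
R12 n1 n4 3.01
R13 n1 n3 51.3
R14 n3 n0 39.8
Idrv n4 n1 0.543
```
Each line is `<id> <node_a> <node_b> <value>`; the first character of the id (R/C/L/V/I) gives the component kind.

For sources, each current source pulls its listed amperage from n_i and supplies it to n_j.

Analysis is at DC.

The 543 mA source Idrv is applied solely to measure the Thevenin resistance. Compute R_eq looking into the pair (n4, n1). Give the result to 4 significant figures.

Apply KCL at each of the 4 non-ground nodes and solve the resulting linear system.
Node n1: branches {R1, R5, R7, R12, R13, Idrv} → V_1 = 1.138
Node n2: branches {R2, R3, R4, R5, R6} → V_2 = 0.05085
Node n3: branches {R6, R8, R13, R14} → V_3 = 0.1893
Node n4: branches {R4, R7, R9, R10, R11, R12, Idrv} → V_4 = -0.3278

R_eq = 2.699 Ω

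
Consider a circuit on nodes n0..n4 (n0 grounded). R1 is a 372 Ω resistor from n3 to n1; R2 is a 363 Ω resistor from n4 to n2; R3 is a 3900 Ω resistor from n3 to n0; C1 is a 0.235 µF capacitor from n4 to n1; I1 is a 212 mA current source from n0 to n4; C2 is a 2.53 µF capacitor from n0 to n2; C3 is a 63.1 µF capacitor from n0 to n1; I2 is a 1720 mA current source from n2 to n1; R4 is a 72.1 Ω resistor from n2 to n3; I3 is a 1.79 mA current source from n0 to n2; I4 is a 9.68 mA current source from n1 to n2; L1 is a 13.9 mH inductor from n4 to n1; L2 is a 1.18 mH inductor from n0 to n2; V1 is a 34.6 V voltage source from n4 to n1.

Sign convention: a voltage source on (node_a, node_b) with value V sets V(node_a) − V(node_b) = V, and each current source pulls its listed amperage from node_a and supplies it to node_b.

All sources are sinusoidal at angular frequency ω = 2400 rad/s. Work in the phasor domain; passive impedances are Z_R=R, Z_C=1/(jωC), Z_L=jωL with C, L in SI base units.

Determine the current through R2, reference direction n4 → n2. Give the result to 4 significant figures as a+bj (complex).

Element admittances at ω=2400 rad/s:
  Y(R1) = 0.002688+0.000j S between n3,n1
  Y(R2) = 0.002755+0.000j S between n4,n2
  Y(R3) = 0.0002564+0.000j S between n3,n0
  Y(C1) = 0.000+0.0005640j S between n4,n1
  I1: injects 0.212 A into n4 (from n0)
  Y(C2) = 0.000+0.006072j S between n0,n2
  Y(C3) = 0.000+0.1514j S between n0,n1
  I2: injects 1.72 A into n1 (from n2)
  Y(R4) = 0.01387+0.000j S between n2,n3
  I3: injects 0.00179 A into n2 (from n0)
  I4: injects 0.00968 A into n2 (from n1)
  Y(L1) = 0.000-0.02998j S between n4,n1
  Y(L2) = 0.000-0.3531j S between n0,n2
  V1: constraint V(n4)−V(n1) = 34.6
Assemble and solve the 5×5 MNA system:
  V(n1)=0.2467-12.06j  V(n2)=0.1034-4.647j  V(n3)=0.1247-5.761j  V(n4)=34.85-12.06j
  i(V1)=0.1163+1.038j

0.09571-0.02042j A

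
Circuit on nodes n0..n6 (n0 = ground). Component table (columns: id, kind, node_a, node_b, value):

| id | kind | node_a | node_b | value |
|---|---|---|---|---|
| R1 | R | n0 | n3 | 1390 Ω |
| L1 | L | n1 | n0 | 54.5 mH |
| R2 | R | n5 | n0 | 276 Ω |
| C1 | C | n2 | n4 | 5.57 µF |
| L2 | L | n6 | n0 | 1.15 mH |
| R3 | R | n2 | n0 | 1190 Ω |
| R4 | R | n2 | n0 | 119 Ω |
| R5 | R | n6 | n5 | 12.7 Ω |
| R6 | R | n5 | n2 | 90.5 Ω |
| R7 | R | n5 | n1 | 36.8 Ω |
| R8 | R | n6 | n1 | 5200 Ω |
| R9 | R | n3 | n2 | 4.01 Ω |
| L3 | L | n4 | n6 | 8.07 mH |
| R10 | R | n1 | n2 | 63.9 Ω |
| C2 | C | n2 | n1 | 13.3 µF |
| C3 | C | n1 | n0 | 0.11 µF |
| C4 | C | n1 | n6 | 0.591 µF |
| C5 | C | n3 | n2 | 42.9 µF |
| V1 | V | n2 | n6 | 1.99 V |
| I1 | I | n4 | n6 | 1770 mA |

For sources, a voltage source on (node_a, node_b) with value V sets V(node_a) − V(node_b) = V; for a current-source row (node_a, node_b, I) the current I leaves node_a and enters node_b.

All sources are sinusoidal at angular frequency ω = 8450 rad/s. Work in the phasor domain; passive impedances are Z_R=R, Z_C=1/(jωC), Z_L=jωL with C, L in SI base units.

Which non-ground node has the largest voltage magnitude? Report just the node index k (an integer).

4

MNA unknowns: 6 node voltages V₁..V_6 plus 1 source current (V1)
R1: Y=0.0007194+0.000j on G[0,3]
L1: Y=0.000-0.002171j on G[1,0]
R2: Y=0.003623+0.000j on G[5,0]
C1: Y=0.000+0.04707j on G[2,4]
L2: Y=0.000-0.1029j on G[6,0]
R3: Y=0.0008403+0.000j on G[2,0]
R4: Y=0.008403+0.000j on G[2,0]
R5: Y=0.07874+0.000j on G[6,5]
R6: Y=0.01105+0.000j on G[5,2]
R7: Y=0.02717+0.000j on G[5,1]
R8: Y=0.0001923+0.000j on G[6,1]
R9: Y=0.2494+0.000j on G[3,2]
L3: Y=0.000-0.01466j on G[4,6]
R10: Y=0.01565+0.000j on G[1,2]
C2: Y=0.000+0.1124j on G[2,1]
C3: Y=0.000+0.0009295j on G[1,0]
C4: Y=0.000+0.004994j on G[1,6]
C5: Y=0.000+0.3625j on G[3,2]
V1: row V2−V6=1.99, i_V1 at 2,6
I1: z[4]−=1.77, z[6]+=1.77
solve → V1=1.794+0.06297j, V2=1.943-0.2083j, V3=1.942-0.2055j, V4=2.844+54.42j, V5=0.5517-0.1409j, V6=-0.04676-0.2083j
aux → i_V1=-2.639+0.03265j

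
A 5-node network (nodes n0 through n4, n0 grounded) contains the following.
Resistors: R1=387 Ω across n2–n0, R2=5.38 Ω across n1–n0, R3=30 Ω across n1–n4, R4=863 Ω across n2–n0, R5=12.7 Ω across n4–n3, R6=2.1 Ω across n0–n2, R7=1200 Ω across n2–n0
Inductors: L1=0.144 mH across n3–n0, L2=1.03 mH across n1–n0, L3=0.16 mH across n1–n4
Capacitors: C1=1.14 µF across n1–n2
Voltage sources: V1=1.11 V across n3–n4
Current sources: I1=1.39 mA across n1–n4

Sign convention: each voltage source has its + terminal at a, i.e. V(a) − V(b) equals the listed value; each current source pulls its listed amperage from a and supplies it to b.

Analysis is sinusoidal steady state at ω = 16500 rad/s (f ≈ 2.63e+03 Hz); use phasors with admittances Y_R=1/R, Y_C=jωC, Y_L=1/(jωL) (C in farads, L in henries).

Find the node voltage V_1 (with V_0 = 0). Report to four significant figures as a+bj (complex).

MNA unknowns: 4 node voltages V₁..V_4 plus 1 source current (V1)
R1: Y=0.002584+0.000j on G[2,0]
R2: Y=0.1859+0.000j on G[1,0]
R3: Y=0.03333+0.000j on G[1,4]
L1: Y=0.000-0.4209j on G[3,0]
L2: Y=0.000-0.05884j on G[1,0]
C1: Y=0.000+0.01881j on G[1,2]
R4: Y=0.001159+0.000j on G[2,0]
R5: Y=0.07874+0.000j on G[4,3]
L3: Y=0.000-0.3788j on G[1,4]
R6: Y=0.4762+0.000j on G[0,2]
R7: Y=0.0008333+0.000j on G[2,0]
V1: row V3−V4=1.11, i_V1 at 3,4
I1: z[1]−=0.00139, z[4]+=0.00139
solve → V1=-0.5772+0.4256j, V2=-0.01751-0.02190j, V3=0.2436+0.2154j, V4=-0.8664+0.2154j
aux → i_V1=-0.1781+0.1025j

-0.5772+0.4256j V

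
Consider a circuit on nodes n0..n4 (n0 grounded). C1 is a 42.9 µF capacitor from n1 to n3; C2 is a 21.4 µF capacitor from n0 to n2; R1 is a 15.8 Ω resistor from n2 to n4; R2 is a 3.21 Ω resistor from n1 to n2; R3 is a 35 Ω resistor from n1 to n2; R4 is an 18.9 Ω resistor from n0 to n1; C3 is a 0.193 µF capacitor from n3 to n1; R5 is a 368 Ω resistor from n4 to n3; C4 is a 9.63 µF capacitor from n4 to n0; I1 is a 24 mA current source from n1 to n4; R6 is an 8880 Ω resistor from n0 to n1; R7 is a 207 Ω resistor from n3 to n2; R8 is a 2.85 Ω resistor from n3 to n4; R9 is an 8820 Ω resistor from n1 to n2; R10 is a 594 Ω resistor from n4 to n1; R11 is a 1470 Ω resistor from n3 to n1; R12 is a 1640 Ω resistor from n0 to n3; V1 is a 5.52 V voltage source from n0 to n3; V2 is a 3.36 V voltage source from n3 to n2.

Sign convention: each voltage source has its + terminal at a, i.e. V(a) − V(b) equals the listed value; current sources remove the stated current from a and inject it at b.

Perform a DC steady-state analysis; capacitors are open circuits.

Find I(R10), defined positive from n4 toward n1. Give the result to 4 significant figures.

0.002951 A

Apply KCL at each of the 4 non-ground nodes and solve the resulting linear system.
Node n1: branches {C1, R2, R3, R4, C3, I1, R6, R9, R10, R11} → V_1 = -7.732
Node n2: branches {C2, R1, R2, R3, R7, R9, V2} → V_2 = -8.880
Node n3: branches {C1, C3, R5, R7, R8, R11, R12, V1, V2} → V_3 = -5.520
Node n4: branches {R1, R5, C4, I1, R8, R10} → V_4 = -5.980
Source currents: i(V1)=-0.4134, i(V2)=-0.5902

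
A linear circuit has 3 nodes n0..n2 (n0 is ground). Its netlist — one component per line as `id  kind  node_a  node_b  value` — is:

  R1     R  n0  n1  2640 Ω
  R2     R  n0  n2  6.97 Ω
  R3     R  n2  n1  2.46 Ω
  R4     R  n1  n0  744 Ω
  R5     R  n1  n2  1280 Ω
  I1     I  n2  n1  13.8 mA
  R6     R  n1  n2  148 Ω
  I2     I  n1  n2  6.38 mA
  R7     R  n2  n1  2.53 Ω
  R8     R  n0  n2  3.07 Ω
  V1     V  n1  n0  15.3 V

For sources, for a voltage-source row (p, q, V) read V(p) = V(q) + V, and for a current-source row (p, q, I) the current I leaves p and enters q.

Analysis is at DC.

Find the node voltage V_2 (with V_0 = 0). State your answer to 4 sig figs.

9.679 V

Element admittances at DC:
  Y(R1) = 0.0003788 S between n0,n1
  Y(R2) = 0.1435 S between n0,n2
  Y(R3) = 0.4065 S between n2,n1
  Y(R4) = 0.001344 S between n1,n0
  Y(R5) = 0.0007813 S between n1,n2
  I1: injects 0.0138 A into n1 (from n2)
  Y(R6) = 0.006757 S between n1,n2
  I2: injects 0.00638 A into n2 (from n1)
  Y(R7) = 0.3953 S between n2,n1
  Y(R8) = 0.3257 S between n0,n2
  V1: constraint V(n1)−V(n0) = 15.3
Assemble and solve the 3×3 MNA system:
  V(n1)=15.30  V(n2)=9.679
  i(V1)=-4.568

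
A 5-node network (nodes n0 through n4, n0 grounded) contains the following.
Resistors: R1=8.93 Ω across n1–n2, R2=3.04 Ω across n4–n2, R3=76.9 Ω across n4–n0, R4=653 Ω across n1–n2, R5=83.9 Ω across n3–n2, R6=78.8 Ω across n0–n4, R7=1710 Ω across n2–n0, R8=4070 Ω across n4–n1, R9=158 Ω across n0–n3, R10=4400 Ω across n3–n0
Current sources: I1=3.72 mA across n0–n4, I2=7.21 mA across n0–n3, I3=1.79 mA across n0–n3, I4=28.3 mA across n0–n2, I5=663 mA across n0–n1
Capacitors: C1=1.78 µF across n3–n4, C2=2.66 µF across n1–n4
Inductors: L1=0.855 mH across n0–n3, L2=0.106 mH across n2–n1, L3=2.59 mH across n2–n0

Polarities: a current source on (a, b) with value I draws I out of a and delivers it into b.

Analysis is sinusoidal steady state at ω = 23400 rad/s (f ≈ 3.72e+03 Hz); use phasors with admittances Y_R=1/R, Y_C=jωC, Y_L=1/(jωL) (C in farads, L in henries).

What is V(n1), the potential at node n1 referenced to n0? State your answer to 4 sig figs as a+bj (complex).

MNA unknowns: 4 node voltages V₁..V_4
R1: Y=0.1120+0.000j on G[1,2]
R2: Y=0.3289+0.000j on G[4,2]
R3: Y=0.01300+0.000j on G[4,0]
I1: z[0]−=0.00372, z[4]+=0.00372
I2: z[0]−=0.00721, z[3]+=0.00721
C1: Y=0.000+0.04165j on G[3,4]
R4: Y=0.001531+0.000j on G[1,2]
I3: z[0]−=0.00179, z[3]+=0.00179
R5: Y=0.01192+0.000j on G[3,2]
R6: Y=0.01269+0.000j on G[0,4]
I4: z[0]−=0.0283, z[2]+=0.0283
R7: Y=0.0005848+0.000j on G[2,0]
L1: Y=0.000-0.04998j on G[0,3]
C2: Y=0.000+0.06224j on G[1,4]
R8: Y=0.0002457+0.000j on G[4,1]
R9: Y=0.006329+0.000j on G[0,3]
L2: Y=0.000-0.4032j on G[2,1]
L3: Y=0.000-0.01650j on G[2,0]
R10: Y=0.0002273+0.000j on G[3,0]
I5: z[0]−=0.663, z[1]+=0.663
solve → V1=8.103+2.142j, V2=7.161+0.4814j, V3=-0.7101+11.35j, V4=5.037+0.3108j

8.103+2.142j V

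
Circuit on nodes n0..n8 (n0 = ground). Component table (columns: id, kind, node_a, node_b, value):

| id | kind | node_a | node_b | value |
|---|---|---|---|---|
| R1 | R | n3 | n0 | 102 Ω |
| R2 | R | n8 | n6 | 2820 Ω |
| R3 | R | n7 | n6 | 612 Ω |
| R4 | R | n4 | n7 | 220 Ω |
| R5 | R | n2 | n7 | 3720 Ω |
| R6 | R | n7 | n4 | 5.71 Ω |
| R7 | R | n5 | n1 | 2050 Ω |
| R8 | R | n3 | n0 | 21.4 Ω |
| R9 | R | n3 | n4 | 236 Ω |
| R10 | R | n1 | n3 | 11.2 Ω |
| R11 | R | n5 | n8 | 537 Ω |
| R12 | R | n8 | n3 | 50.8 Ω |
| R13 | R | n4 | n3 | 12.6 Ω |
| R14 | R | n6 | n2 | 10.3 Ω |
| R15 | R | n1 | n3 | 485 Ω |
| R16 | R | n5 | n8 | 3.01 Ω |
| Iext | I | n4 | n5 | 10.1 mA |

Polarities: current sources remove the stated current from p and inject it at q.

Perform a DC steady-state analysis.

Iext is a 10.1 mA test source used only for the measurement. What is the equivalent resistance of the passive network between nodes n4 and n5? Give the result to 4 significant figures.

Element admittances at DC:
  Y(R1) = 0.009804 S between n3,n0
  Y(R2) = 0.0003546 S between n8,n6
  Y(R3) = 0.001634 S between n7,n6
  Y(R4) = 0.004545 S between n4,n7
  Y(R5) = 0.0002688 S between n2,n7
  Y(R6) = 0.1751 S between n7,n4
  Y(R7) = 0.0004878 S between n5,n1
  Y(R8) = 0.04673 S between n3,n0
  Y(R9) = 0.004237 S between n3,n4
  Y(R10) = 0.08929 S between n1,n3
  Y(R11) = 0.001862 S between n5,n8
  Y(R12) = 0.01969 S between n8,n3
  Y(R13) = 0.07937 S between n4,n3
  Y(R14) = 0.09709 S between n6,n2
  Y(R15) = 0.002062 S between n1,n3
  Y(R16) = 0.3322 S between n5,n8
  Iext: injects 0.0101 A into n5 (from n4)
Assemble and solve the 8×8 MNA system:
  V(n1)=0.002765  V(n2)=-0.02225  V(n3)=0.000  V(n4)=-0.1186  V(n5)=0.5205  V(n6)=-0.02198  V(n7)=-0.1176  V(n8)=0.4910

R_eq = 63.28 Ω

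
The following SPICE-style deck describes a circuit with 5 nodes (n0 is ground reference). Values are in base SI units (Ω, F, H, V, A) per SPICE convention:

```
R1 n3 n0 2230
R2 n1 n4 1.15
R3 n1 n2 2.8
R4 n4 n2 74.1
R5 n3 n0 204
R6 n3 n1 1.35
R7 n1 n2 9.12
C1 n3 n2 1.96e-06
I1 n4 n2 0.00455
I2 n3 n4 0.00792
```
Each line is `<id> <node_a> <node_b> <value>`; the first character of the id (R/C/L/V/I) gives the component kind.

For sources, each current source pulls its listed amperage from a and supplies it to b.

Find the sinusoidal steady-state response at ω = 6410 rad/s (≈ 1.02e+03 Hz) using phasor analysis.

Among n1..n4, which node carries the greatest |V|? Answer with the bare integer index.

2

Element admittances at ω=6410 rad/s:
  Y(R1) = 0.0004484+0.000j S between n3,n0
  Y(R2) = 0.8696+0.000j S between n1,n4
  Y(R3) = 0.3571+0.000j S between n1,n2
  Y(R4) = 0.01350+0.000j S between n4,n2
  Y(R5) = 0.004902+0.000j S between n3,n0
  Y(R6) = 0.7407+0.000j S between n3,n1
  Y(R7) = 0.1096+0.000j S between n1,n2
  Y(C1) = 0.000+0.01256j S between n3,n2
  I1: injects 0.00455 A into n2 (from n4)
  I2: injects 0.00792 A into n4 (from n3)
Assemble and solve the 4×4 MNA system:
  V(n1)=0.01068-0.0003433j  V(n2)=0.02024-0.0008729j  V(n3)=0.000+0.000j  V(n4)=0.01464-0.0003514j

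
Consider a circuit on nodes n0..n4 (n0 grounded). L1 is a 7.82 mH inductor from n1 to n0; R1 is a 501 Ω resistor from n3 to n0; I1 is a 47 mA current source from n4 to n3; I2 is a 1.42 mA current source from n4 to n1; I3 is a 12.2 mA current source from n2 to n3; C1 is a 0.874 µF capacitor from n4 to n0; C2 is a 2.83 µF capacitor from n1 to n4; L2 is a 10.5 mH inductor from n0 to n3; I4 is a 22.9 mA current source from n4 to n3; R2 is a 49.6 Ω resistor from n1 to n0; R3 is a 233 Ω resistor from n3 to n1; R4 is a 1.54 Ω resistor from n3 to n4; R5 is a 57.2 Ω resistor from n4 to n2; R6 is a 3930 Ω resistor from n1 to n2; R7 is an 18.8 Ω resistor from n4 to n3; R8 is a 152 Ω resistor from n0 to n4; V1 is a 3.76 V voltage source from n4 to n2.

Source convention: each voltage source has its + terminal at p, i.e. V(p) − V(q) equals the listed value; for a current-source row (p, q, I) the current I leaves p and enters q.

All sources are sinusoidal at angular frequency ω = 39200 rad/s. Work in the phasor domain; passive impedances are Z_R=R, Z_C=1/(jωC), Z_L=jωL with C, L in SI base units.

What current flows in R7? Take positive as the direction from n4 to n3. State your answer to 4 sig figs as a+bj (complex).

MNA unknowns: 4 node voltages V₁..V_4 plus 1 source current (V1)
L1: Y=0.000-0.003262j on G[1,0]
R1: Y=0.001996+0.000j on G[3,0]
I1: z[4]−=0.047, z[3]+=0.047
I2: z[4]−=0.00142, z[1]+=0.00142
I3: z[2]−=0.0122, z[3]+=0.0122
C1: Y=0.000+0.03426j on G[4,0]
C2: Y=0.000+0.1109j on G[1,4]
L2: Y=0.000-0.002430j on G[0,3]
I4: z[4]−=0.0229, z[3]+=0.0229
R2: Y=0.02016+0.000j on G[1,0]
R3: Y=0.004292+0.000j on G[3,1]
R4: Y=0.6494+0.000j on G[3,4]
R5: Y=0.01748+0.000j on G[4,2]
R6: Y=0.0002545+0.000j on G[1,2]
R7: Y=0.05319+0.000j on G[4,3]
R8: Y=0.006579+0.000j on G[0,4]
V1: row V4−V2=3.76, i_V1 at 4,2
solve → V1=0.003914+0.003354j, V2=-3.756+0.01121j, V3=0.1198+0.01154j, V4=0.004074+0.01121j
aux → i_V1=-0.05449+1.998e-06j

-0.006158-1.764e-05j A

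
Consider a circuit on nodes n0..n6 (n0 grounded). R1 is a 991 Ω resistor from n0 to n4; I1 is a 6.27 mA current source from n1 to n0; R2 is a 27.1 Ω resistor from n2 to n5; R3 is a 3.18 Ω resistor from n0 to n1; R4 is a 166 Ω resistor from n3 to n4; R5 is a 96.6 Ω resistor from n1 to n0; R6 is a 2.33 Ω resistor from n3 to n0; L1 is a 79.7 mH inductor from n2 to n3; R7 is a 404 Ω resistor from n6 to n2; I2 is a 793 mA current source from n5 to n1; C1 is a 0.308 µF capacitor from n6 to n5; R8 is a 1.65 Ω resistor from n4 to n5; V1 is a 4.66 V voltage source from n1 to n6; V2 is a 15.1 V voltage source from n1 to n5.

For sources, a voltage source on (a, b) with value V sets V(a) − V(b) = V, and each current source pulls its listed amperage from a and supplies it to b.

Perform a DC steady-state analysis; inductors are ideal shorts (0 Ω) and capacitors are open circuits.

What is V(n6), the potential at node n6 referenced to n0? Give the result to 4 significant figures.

Apply KCL at each of the 6 non-ground nodes and solve the resulting linear system.
Node n1: branches {I1, R3, R5, I2, V1, V2} → V_1 = 1.648
Node n2: branches {R2, L1, R7} → V_2 = -1.231
Node n3: branches {R4, R6, L1} → V_3 = -1.231
Node n4: branches {R1, R4, R8} → V_4 = -13.31
Node n5: branches {R2, I2, C1, R8, V2} → V_5 = -13.45
Node n6: branches {R7, C1, V1} → V_6 = -3.012
Source currents: i(L1)=-0.4554, i(V1)=-0.004409, i(V2)=0.2558

-3.012 V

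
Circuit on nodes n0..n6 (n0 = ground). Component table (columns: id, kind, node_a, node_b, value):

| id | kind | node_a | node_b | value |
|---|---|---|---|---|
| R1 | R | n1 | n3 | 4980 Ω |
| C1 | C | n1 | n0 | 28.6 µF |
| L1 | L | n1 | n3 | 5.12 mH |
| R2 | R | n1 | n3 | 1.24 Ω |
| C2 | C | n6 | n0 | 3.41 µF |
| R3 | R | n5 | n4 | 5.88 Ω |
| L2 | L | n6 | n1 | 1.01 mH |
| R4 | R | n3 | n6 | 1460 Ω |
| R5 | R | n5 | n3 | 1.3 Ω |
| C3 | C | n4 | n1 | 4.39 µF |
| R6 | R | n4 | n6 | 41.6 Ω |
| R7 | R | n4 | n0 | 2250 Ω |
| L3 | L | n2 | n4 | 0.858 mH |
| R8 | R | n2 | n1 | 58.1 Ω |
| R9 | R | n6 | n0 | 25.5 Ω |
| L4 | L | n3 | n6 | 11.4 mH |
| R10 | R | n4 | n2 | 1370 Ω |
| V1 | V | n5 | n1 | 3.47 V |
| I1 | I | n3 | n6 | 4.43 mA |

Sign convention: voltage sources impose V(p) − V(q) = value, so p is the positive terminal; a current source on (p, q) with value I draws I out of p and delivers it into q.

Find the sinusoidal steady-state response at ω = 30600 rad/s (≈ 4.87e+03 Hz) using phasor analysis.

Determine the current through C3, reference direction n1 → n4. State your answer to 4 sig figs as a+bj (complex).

-0.1790-0.2720j A

Apply KCL at each of the 6 non-ground nodes and solve the resulting linear system.
Node n1: branches {R1, C1, L1, R2, L2, C3, R8, V1} → V_1 = 0.01511+0.09148j
Node n2: branches {L3, R8, R10} → V_2 = 1.194-1.758j
Node n3: branches {R1, L1, R2, R4, R5, L4, I1} → V_3 = 1.704+0.1008j
Node n4: branches {R3, C3, R6, R7, L3, R10} → V_4 = 2.040-1.241j
Node n5: branches {R3, R5, V1} → V_5 = 3.485+0.09148j
Node n6: branches {C2, L2, R4, R6, R9, L4, I1} → V_6 = 0.1434-0.7047j
Source currents: i(V1)=-1.616-0.2195j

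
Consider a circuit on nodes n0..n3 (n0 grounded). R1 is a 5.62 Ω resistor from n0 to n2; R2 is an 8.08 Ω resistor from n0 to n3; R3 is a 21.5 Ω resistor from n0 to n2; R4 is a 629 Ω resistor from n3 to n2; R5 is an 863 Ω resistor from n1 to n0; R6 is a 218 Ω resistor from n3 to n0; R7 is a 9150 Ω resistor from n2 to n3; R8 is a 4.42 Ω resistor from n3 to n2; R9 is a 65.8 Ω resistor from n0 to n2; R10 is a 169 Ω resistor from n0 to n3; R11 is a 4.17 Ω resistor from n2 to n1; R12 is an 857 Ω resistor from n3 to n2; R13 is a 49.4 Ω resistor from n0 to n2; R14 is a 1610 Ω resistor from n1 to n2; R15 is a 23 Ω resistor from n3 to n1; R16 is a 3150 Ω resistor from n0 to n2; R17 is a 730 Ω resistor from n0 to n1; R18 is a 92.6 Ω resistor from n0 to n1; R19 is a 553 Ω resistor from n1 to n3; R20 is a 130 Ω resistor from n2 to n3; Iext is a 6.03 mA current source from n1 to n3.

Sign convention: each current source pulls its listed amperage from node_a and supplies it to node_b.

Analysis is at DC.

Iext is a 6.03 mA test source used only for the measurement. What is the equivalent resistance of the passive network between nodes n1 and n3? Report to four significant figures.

Apply KCL at each of the 3 non-ground nodes and solve the resulting linear system.
Node n1: branches {R5, R11, R14, R15, R17, R18, R19, Iext} → V_1 = -0.02186
Node n2: branches {R1, R3, R4, R7, R8, R9, R11, R12, R13, R14, R16, R20} → V_2 = -0.003963
Node n3: branches {R2, R4, R6, R7, R8, R10, R12, R15, R19, R20, Iext} → V_3 = 0.009851

R_eq = 5.259 Ω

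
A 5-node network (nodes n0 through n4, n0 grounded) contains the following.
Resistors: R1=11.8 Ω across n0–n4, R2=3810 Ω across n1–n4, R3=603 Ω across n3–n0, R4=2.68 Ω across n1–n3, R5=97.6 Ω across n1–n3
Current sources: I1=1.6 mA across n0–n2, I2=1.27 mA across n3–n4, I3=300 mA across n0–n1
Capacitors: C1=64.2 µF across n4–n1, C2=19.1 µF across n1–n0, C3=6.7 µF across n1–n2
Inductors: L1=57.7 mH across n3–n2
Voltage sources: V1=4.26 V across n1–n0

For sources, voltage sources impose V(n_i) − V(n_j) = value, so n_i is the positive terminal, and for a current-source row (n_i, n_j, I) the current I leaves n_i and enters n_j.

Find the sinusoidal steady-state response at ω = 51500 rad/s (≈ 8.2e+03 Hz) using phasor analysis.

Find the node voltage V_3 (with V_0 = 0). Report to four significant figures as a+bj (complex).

MNA unknowns: 4 node voltages V₁..V_4 plus 1 source current (V1)
R1: Y=0.08475+0.000j on G[0,4]
R2: Y=0.0002625+0.000j on G[1,4]
I1: z[0]−=0.0016, z[2]+=0.0016
R3: Y=0.001658+0.000j on G[3,0]
I2: z[3]−=0.00127, z[4]+=0.00127
C1: Y=0.000+3.306j on G[4,1]
C2: Y=0.000+0.9837j on G[1,0]
L1: Y=0.000-0.0003365j on G[3,2]
R4: Y=0.3731+0.000j on G[1,3]
R5: Y=0.01025+0.000j on G[1,3]
I3: z[0]−=0.3, z[1]+=0.3
C3: Y=0.000+0.3451j on G[1,2]
V1: row V1−V0=4.26, i_V1 at 1,0
solve → V1=4.260+0.000j, V2=4.260-0.004642j, V3=4.238-1.894e-05j, V4=4.257+0.1087j
aux → i_V1=-0.06621-4.200j

4.238-1.894e-05j V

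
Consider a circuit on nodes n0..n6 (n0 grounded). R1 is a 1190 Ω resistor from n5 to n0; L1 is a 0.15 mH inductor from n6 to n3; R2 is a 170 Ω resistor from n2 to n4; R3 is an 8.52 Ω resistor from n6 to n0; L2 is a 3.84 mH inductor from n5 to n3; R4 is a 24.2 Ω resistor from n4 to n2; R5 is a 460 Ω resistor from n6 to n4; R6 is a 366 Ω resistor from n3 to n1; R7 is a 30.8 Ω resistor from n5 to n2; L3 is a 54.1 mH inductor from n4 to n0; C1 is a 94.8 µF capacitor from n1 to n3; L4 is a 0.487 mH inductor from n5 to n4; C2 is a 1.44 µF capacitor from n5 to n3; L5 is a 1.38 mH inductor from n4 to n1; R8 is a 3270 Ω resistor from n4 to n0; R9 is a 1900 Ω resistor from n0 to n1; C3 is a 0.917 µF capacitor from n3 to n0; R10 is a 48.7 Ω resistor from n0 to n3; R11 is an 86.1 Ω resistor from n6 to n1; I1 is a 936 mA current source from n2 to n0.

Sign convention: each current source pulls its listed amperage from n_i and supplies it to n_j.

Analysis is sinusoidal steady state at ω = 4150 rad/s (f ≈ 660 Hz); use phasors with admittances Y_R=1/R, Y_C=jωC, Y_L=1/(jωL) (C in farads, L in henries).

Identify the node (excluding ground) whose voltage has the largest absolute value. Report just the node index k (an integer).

Apply KCL at each of the 6 non-ground nodes and solve the resulting linear system.
Node n1: branches {R6, C1, L5, R9, R11} → V_1 = -6.734+1.482j
Node n2: branches {R2, R4, R7, I1} → V_2 = -18.37-3.013j
Node n3: branches {L1, L2, R6, C1, C2, C3, R10} → V_3 = -6.625-0.4218j
Node n4: branches {R2, R4, R5, L3, L4, L5, R8} → V_4 = -6.617-2.837j
Node n5: branches {R1, L2, R7, L4, C2} → V_5 = -6.638-3.269j
Node n6: branches {L1, R3, R5, R11} → V_6 = -6.627+0.06162j

2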